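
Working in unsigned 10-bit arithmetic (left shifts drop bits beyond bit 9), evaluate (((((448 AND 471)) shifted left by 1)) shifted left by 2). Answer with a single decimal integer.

448 = 0111000000
471 = 0111010111
→ AND → 0111000000 = 448
→ shifted left by 1 (mod 2^10) → 1110000000 = 896
→ shifted left by 2 (mod 2^10) → 1000000000 = 512

512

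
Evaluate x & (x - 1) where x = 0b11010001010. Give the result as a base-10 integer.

x = 11010001010 = 1674
x - 1 = 11010001001
AND   = 11010001000 = 1672
(x & (x - 1) clears the lowest set bit of x.)

1672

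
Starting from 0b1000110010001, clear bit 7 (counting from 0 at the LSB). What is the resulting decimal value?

x = 1000110010001
bit 7 is currently 1; clear it via x & ~(1 << 7) = x & ~128
→ 1000100010001 = 4369

4369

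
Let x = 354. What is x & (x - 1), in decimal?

352

x = 101100010 = 354
x - 1 = 101100001
AND   = 101100000 = 352
(x & (x - 1) clears the lowest set bit of x.)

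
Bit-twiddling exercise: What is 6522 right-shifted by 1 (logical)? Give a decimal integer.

6522 = 1100101111010
shift right by 1 → 0110010111101 = 3261
(equivalently, floor(6522 / 2))

3261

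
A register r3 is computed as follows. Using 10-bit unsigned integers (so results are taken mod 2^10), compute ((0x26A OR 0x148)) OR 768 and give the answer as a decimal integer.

874

0x26A = 1001101010
0x148 = 0101001000
→ OR → 1101101010 = 874
768 = 1100000000
→ OR → 1101101010 = 874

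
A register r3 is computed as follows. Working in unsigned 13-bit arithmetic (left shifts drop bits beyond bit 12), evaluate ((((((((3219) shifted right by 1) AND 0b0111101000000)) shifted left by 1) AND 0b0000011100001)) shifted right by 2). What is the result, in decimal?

32

3219 = 0110010010011
→ shifted right by 1 → 0011001001001 = 1609
0b0111101000000 = 0111101000000
→ AND → 0011001000000 = 1600
→ shifted left by 1 (mod 2^13) → 0110010000000 = 3200
0b0000011100001 = 0000011100001
→ AND → 0000010000000 = 128
→ shifted right by 2 → 0000000100000 = 32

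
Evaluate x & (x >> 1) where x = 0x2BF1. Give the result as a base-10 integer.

x = 10101111110001 = 11249
x>>1 = 01010111111000
AND  = 00000111110000 = 496
(x & (x >> 1) has a 1 wherever x has two consecutive 1 bits.)

496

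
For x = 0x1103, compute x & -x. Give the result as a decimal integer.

1

x = 1000100000011 = 4355
-x (two's complement) = …0111011111101
AND   = 0000000000001 = 1
(x & -x isolates the lowest set bit of x.)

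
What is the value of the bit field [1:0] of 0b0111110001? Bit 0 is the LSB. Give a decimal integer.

v = 0111110001
Shift right by 0: 0111110001
Mask low 2 bits: 01 = 1

1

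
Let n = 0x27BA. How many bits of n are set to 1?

0x27BA = 10011110111010
Count the 1s: 1 + 1 + 1 + 1 + 1 + 1 + 1 + 1 + 1 = 9

9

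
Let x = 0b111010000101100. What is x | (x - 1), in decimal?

x = 111010000101100 = 29740
x - 1 = 111010000101011
OR    = 111010000101111 = 29743
(x | (x - 1) sets all bits below the lowest set bit.)

29743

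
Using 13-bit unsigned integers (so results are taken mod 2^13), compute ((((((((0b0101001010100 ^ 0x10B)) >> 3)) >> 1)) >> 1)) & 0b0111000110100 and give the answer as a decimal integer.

0b0101001010100 = 0101001010100
0x10B = 0000100001011
→ ^ → 0101101011111 = 2911
→ >> 3 → 0000101101011 = 363
→ >> 1 → 0000010110101 = 181
→ >> 1 → 0000001011010 = 90
0b0111000110100 = 0111000110100
→ & → 0000000010000 = 16

16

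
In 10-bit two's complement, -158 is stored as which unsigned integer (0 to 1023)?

866

158 in 10 bits: 0010011110
Invert: 1101100001
Add 1:  1101100010 = 866
(Check: 2^10 - 158 = 1024 - 158 = 866.)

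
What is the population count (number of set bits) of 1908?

1908 = 11101110100
Count the 1s: 1 + 1 + 1 + 1 + 1 + 1 + 1 = 7

7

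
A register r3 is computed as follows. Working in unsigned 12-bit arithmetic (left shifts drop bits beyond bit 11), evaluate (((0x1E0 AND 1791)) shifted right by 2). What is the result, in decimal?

56

0x1E0 = 000111100000
1791 = 011011111111
→ AND → 000011100000 = 224
→ shifted right by 2 → 000000111000 = 56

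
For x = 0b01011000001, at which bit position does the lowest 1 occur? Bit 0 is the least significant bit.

0b01011000001 = 1011000001
Trailing zeros: 0, so the lowest set bit is bit 0 (value 1).

0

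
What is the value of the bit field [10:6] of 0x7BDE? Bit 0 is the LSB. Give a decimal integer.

15

v = 111101111011110
Shift right by 6: 111101111
Mask low 5 bits: 01111 = 15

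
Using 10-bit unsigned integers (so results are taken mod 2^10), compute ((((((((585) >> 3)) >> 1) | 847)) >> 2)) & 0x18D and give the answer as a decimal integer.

137

585 = 1001001001
→ >> 3 → 0001001001 = 73
→ >> 1 → 0000100100 = 36
847 = 1101001111
→ | → 1101101111 = 879
→ >> 2 → 0011011011 = 219
0x18D = 0110001101
→ & → 0010001001 = 137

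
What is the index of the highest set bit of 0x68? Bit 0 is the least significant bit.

0x68 = 1101000
The topmost 1 is at position 6 (since 2^6 = 64 ≤ 104 < 128).

6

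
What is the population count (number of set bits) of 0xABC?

7

0xABC = 101010111100
Count the 1s: 1 + 1 + 1 + 1 + 1 + 1 + 1 = 7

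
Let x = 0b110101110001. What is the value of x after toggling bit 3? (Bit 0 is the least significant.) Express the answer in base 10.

3449

x = 110101110001
bit 3 is currently 0; toggle it via x ^ (1 << 3) = x ^ 8
→ 110101111001 = 3449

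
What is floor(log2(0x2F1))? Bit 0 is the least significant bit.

0x2F1 = 1011110001
The topmost 1 is at position 9 (since 2^9 = 512 ≤ 753 < 1024).

9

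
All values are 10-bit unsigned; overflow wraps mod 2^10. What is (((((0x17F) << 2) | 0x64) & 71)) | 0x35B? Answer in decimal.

0x17F = 0101111111
→ << 2 (mod 2^10) → 0111111100 = 508
0x64 = 0001100100
→ | → 0111111100 = 508
71 = 0001000111
→ & → 0001000100 = 68
0x35B = 1101011011
→ | → 1101011111 = 863

863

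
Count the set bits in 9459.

9459 = 10010011110011
Count the 1s: 1 + 1 + 1 + 1 + 1 + 1 + 1 + 1 = 8

8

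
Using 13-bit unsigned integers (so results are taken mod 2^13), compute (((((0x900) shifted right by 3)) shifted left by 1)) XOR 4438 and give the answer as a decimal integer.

0x900 = 0100100000000
→ shifted right by 3 → 0000100100000 = 288
→ shifted left by 1 (mod 2^13) → 0001001000000 = 576
4438 = 1000101010110
→ XOR → 1001100010110 = 4886

4886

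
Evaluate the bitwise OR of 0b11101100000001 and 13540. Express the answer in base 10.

16357

a = 11101100000001
13540 = 11010011100100
 OR → 11111111100101 = 16357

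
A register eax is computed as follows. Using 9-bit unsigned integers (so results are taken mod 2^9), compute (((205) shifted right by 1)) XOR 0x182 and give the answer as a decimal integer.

484

205 = 011001101
→ shifted right by 1 → 001100110 = 102
0x182 = 110000010
→ XOR → 111100100 = 484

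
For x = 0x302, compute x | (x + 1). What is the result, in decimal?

x = 1100000010 = 770
x + 1 = 1100000011
OR    = 1100000011 = 771
(x | (x + 1) sets the lowest cleared bit.)

771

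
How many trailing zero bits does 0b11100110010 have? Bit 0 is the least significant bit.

1

0b11100110010 = 11100110010
Trailing zeros: 1, so the lowest set bit is bit 1 (value 2).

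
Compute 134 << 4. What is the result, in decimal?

2144

134 = 000010000110
shift left by 4 → 100001100000 = 2144
(equivalently, 134 × 2^4 = 134 × 16)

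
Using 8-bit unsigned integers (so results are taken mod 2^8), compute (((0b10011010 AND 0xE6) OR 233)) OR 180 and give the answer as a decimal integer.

255

0b10011010 = 10011010
0xE6 = 11100110
→ AND → 10000010 = 130
233 = 11101001
→ OR → 11101011 = 235
180 = 10110100
→ OR → 11111111 = 255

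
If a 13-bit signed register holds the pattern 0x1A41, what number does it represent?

-1471

pattern = 1101001000001 (MSB is 1 ⇒ negative)
Invert: 0010110111110, add 1 → 0010110111111 = 1471, so the value is -1471.
(Equivalently: 6721 - 2^13 = 6721 - 8192 = -1471.)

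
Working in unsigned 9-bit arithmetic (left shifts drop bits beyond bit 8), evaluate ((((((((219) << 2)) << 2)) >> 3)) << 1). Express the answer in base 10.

108

219 = 011011011
→ << 2 (mod 2^9) → 101101100 = 364
→ << 2 (mod 2^9) → 110110000 = 432
→ >> 3 → 000110110 = 54
→ << 1 (mod 2^9) → 001101100 = 108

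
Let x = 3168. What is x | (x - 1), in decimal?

x = 110001100000 = 3168
x - 1 = 110001011111
OR    = 110001111111 = 3199
(x | (x - 1) sets all bits below the lowest set bit.)

3199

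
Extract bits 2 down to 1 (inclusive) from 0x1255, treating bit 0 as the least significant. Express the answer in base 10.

v = 1001001010101
Shift right by 1: 100100101010
Mask low 2 bits: 10 = 2

2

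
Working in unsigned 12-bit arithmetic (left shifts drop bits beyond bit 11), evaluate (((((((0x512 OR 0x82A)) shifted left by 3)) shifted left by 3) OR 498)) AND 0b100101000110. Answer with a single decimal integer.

2370

0x512 = 010100010010
0x82A = 100000101010
→ OR → 110100111010 = 3386
→ shifted left by 3 (mod 2^12) → 100111010000 = 2512
→ shifted left by 3 (mod 2^12) → 111010000000 = 3712
498 = 000111110010
→ OR → 111111110010 = 4082
0b100101000110 = 100101000110
→ AND → 100101000010 = 2370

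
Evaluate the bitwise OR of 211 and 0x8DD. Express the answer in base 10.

211 = 000011010011
0x8DD = 100011011101
 OR → 100011011111 = 2271

2271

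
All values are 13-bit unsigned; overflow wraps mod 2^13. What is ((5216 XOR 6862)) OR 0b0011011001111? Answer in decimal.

5216 = 1010001100000
6862 = 1101011001110
→ XOR → 0111010101110 = 3758
0b0011011001111 = 0011011001111
→ OR → 0111011101111 = 3823

3823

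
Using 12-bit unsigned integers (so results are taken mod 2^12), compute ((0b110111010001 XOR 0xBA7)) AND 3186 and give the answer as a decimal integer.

0b110111010001 = 110111010001
0xBA7 = 101110100111
→ XOR → 011001110110 = 1654
3186 = 110001110010
→ AND → 010001110010 = 1138

1138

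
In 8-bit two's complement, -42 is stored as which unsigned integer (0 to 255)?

42 in 8 bits: 00101010
Invert: 11010101
Add 1:  11010110 = 214
(Check: 2^8 - 42 = 256 - 42 = 214.)

214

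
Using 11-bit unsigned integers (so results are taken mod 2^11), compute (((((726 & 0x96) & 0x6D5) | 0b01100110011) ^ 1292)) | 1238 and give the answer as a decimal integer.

1791

726 = 01011010110
0x96 = 00010010110
→ & → 00010010110 = 150
0x6D5 = 11011010101
→ & → 00010010100 = 148
0b01100110011 = 01100110011
→ | → 01110110111 = 951
1292 = 10100001100
→ ^ → 11010111011 = 1723
1238 = 10011010110
→ | → 11011111111 = 1791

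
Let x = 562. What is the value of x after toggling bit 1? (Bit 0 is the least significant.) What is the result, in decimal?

x = 001000110010
bit 1 is currently 1; toggle it via x ^ (1 << 1) = x ^ 2
→ 001000110000 = 560

560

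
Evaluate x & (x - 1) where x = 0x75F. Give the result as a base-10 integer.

1886

x = 11101011111 = 1887
x - 1 = 11101011110
AND   = 11101011110 = 1886
(x & (x - 1) clears the lowest set bit of x.)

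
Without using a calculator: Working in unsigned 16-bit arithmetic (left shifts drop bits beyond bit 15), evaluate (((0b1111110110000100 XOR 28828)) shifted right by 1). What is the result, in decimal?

18060

0b1111110110000100 = 1111110110000100
28828 = 0111000010011100
→ XOR → 1000110100011000 = 36120
→ shifted right by 1 → 0100011010001100 = 18060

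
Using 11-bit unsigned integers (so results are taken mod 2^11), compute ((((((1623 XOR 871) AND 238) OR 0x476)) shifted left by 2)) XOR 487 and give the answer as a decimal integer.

1623 = 11001010111
871 = 01101100111
→ XOR → 10100110000 = 1328
238 = 00011101110
→ AND → 00000100000 = 32
0x476 = 10001110110
→ OR → 10001110110 = 1142
→ shifted left by 2 (mod 2^11) → 00111011000 = 472
487 = 00111100111
→ XOR → 00000111111 = 63

63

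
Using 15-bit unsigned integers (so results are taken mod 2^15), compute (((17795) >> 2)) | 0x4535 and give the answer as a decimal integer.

17795 = 100010110000011
→ >> 2 → 001000101100000 = 4448
0x4535 = 100010100110101
→ | → 101010101110101 = 21877

21877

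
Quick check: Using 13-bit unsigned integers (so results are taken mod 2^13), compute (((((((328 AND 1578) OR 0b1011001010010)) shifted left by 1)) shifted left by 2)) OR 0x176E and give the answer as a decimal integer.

328 = 0000101001000
1578 = 0011000101010
→ AND → 0000000001000 = 8
0b1011001010010 = 1011001010010
→ OR → 1011001011010 = 5722
→ shifted left by 1 (mod 2^13) → 0110010110100 = 3252
→ shifted left by 2 (mod 2^13) → 1001011010000 = 4816
0x176E = 1011101101110
→ OR → 1011111111110 = 6142

6142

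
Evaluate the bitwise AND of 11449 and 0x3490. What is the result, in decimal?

11449 = 10110010111001
0x3490 = 11010010010000
AND → 10010010010000 = 9360

9360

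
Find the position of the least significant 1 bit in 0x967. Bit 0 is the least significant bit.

0

0x967 = 100101100111
Trailing zeros: 0, so the lowest set bit is bit 0 (value 1).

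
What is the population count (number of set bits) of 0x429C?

0x429C = 100001010011100
Count the 1s: 1 + 1 + 1 + 1 + 1 + 1 = 6

6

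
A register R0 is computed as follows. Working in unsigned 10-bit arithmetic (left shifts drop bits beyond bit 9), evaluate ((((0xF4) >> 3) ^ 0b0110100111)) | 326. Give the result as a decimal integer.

0xF4 = 0011110100
→ >> 3 → 0000011110 = 30
0b0110100111 = 0110100111
→ ^ → 0110111001 = 441
326 = 0101000110
→ | → 0111111111 = 511

511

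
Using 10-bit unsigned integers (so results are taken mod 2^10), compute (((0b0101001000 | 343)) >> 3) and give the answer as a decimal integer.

0b0101001000 = 0101001000
343 = 0101010111
→ | → 0101011111 = 351
→ >> 3 → 0000101011 = 43

43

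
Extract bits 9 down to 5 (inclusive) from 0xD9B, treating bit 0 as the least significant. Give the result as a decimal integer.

v = 110110011011
Shift right by 5: 1101100
Mask low 5 bits: 01100 = 12

12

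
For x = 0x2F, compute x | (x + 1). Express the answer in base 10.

63

x = 101111 = 47
x + 1 = 110000
OR    = 111111 = 63
(x | (x + 1) sets the lowest cleared bit.)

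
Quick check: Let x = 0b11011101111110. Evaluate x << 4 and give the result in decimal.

x = 000011011101111110
shift left by 4 → 110111011111100000 = 227296
(equivalently, 14206 × 2^4 = 14206 × 16)

227296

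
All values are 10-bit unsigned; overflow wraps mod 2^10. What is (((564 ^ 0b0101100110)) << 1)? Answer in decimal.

564 = 1000110100
0b0101100110 = 0101100110
→ ^ → 1101010010 = 850
→ << 1 (mod 2^10) → 1010100100 = 676

676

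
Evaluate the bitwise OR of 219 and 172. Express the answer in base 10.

255

219 = 11011011
172 = 10101100
 OR → 11111111 = 255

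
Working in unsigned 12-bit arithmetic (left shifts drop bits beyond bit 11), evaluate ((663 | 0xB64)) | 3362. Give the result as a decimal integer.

663 = 001010010111
0xB64 = 101101100100
→ | → 101111110111 = 3063
3362 = 110100100010
→ | → 111111110111 = 4087

4087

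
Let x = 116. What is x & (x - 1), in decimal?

x = 1110100 = 116
x - 1 = 1110011
AND   = 1110000 = 112
(x & (x - 1) clears the lowest set bit of x.)

112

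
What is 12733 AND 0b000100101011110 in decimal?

284

12733 = 11000110111101
b = 00100101011110
AND → 00000100011100 = 284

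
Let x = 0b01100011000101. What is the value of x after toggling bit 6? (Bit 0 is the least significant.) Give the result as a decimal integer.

x = 01100011000101
bit 6 is currently 1; toggle it via x ^ (1 << 6) = x ^ 64
→ 01100010000101 = 6277

6277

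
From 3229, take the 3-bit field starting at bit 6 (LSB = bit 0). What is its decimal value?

2

v = 110010011101
Shift right by 6: 110010
Mask low 3 bits: 010 = 2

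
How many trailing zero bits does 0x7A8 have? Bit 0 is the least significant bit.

3

0x7A8 = 11110101000
Trailing zeros: 3, so the lowest set bit is bit 3 (value 8).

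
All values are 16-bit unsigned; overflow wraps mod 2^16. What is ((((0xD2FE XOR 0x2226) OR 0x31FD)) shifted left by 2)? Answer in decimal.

51188

0xD2FE = 1101001011111110
0x2226 = 0010001000100110
→ XOR → 1111000011011000 = 61656
0x31FD = 0011000111111101
→ OR → 1111000111111101 = 61949
→ shifted left by 2 (mod 2^16) → 1100011111110100 = 51188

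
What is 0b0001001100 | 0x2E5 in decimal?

a = 0001001100
0x2E5 = 1011100101
 OR → 1011101101 = 749

749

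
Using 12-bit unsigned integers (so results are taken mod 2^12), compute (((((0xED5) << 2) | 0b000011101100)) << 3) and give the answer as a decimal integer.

0xED5 = 111011010101
→ << 2 (mod 2^12) → 101101010100 = 2900
0b000011101100 = 000011101100
→ | → 101111111100 = 3068
→ << 3 (mod 2^12) → 111111100000 = 4064

4064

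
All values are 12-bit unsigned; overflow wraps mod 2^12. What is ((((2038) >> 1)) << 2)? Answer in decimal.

2038 = 011111110110
→ >> 1 → 001111111011 = 1019
→ << 2 (mod 2^12) → 111111101100 = 4076

4076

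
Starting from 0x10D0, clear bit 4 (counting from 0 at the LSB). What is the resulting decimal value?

4288

x = 1000011010000
bit 4 is currently 1; clear it via x & ~(1 << 4) = x & ~16
→ 1000011000000 = 4288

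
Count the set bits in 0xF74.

8

0xF74 = 111101110100
Count the 1s: 1 + 1 + 1 + 1 + 1 + 1 + 1 + 1 = 8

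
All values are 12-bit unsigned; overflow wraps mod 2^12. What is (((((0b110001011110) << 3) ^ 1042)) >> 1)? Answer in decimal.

881

0b110001011110 = 110001011110
→ << 3 (mod 2^12) → 001011110000 = 752
1042 = 010000010010
→ ^ → 011011100010 = 1762
→ >> 1 → 001101110001 = 881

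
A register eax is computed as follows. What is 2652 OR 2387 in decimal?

2652 = 101001011100
2387 = 100101010011
 OR → 101101011111 = 2911

2911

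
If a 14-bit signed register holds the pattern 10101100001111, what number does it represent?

pattern = 10101100001111 (MSB is 1 ⇒ negative)
Invert: 01010011110000, add 1 → 01010011110001 = 5361, so the value is -5361.
(Equivalently: 11023 - 2^14 = 11023 - 16384 = -5361.)

-5361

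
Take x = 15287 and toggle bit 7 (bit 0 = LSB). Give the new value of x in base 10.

x = 11101110110111
bit 7 is currently 1; toggle it via x ^ (1 << 7) = x ^ 128
→ 11101100110111 = 15159

15159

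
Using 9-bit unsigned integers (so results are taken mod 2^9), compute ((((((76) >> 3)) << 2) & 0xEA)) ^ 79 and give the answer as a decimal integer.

111

76 = 001001100
→ >> 3 → 000001001 = 9
→ << 2 (mod 2^9) → 000100100 = 36
0xEA = 011101010
→ & → 000100000 = 32
79 = 001001111
→ ^ → 001101111 = 111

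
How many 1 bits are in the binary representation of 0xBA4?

6

0xBA4 = 101110100100
Count the 1s: 1 + 1 + 1 + 1 + 1 + 1 = 6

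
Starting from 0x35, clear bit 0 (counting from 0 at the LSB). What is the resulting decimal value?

x = 00110101
bit 0 is currently 1; clear it via x & ~(1 << 0) = x & ~1
→ 00110100 = 52

52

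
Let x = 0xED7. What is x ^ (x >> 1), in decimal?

2492

x = 111011010111 = 3799
x>>1 = 011101101011
XOR  = 100110111100 = 2492
(x ^ (x >> 1) gives the standard binary-reflected Gray code of x.)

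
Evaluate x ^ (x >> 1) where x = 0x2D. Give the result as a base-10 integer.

x = 101101 = 45
x>>1 = 010110
XOR  = 111011 = 59
(x ^ (x >> 1) gives the standard binary-reflected Gray code of x.)

59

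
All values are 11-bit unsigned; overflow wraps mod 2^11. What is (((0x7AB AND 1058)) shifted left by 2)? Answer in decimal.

136

0x7AB = 11110101011
1058 = 10000100010
→ AND → 10000100010 = 1058
→ shifted left by 2 (mod 2^11) → 00010001000 = 136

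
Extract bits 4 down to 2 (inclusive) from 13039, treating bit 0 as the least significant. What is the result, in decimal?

v = 11001011101111
Shift right by 2: 110010111011
Mask low 3 bits: 011 = 3

3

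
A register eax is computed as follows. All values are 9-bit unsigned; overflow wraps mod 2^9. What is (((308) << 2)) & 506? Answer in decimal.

308 = 100110100
→ << 2 (mod 2^9) → 011010000 = 208
506 = 111111010
→ & → 011010000 = 208

208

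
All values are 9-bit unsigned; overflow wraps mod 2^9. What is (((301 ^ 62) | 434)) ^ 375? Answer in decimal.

301 = 100101101
62 = 000111110
→ ^ → 100010011 = 275
434 = 110110010
→ | → 110110011 = 435
375 = 101110111
→ ^ → 011000100 = 196

196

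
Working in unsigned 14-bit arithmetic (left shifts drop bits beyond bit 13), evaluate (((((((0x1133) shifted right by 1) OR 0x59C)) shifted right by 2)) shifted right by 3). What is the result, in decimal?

0x1133 = 01000100110011
→ shifted right by 1 → 00100010011001 = 2201
0x59C = 00010110011100
→ OR → 00110110011101 = 3485
→ shifted right by 2 → 00001101100111 = 871
→ shifted right by 3 → 00000001101100 = 108

108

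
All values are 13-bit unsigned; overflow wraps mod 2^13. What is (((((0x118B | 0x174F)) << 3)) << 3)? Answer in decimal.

0x118B = 1000110001011
0x174F = 1011101001111
→ | → 1011111001111 = 6095
→ << 3 (mod 2^13) → 1111001111000 = 7800
→ << 3 (mod 2^13) → 1001111000000 = 5056

5056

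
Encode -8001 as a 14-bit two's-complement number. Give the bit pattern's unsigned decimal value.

8001 in 14 bits: 01111101000001
Invert: 10000010111110
Add 1:  10000010111111 = 8383
(Check: 2^14 - 8001 = 16384 - 8001 = 8383.)

8383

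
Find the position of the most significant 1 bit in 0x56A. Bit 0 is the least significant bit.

0x56A = 10101101010
The topmost 1 is at position 10 (since 2^10 = 1024 ≤ 1386 < 2048).

10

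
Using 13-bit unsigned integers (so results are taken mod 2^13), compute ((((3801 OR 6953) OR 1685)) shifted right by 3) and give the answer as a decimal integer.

1023

3801 = 0111011011001
6953 = 1101100101001
→ OR → 1111111111001 = 8185
1685 = 0011010010101
→ OR → 1111111111101 = 8189
→ shifted right by 3 → 0001111111111 = 1023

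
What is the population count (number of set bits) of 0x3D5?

7

0x3D5 = 1111010101
Count the 1s: 1 + 1 + 1 + 1 + 1 + 1 + 1 = 7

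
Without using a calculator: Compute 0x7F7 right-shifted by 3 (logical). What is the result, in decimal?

254

0x7F7 = 11111110111
shift right by 3 → 00011111110 = 254
(equivalently, floor(2039 / 8))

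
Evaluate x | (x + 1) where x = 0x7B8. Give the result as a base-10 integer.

1977

x = 11110111000 = 1976
x + 1 = 11110111001
OR    = 11110111001 = 1977
(x | (x + 1) sets the lowest cleared bit.)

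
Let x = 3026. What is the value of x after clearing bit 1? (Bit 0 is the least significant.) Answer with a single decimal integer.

3024

x = 101111010010
bit 1 is currently 1; clear it via x & ~(1 << 1) = x & ~2
→ 101111010000 = 3024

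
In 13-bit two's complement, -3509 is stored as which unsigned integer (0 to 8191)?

4683

3509 in 13 bits: 0110110110101
Invert: 1001001001010
Add 1:  1001001001011 = 4683
(Check: 2^13 - 3509 = 8192 - 3509 = 4683.)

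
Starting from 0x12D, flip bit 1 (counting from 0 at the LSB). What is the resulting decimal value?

303

x = 0100101101
bit 1 is currently 0; toggle it via x ^ (1 << 1) = x ^ 2
→ 0100101111 = 303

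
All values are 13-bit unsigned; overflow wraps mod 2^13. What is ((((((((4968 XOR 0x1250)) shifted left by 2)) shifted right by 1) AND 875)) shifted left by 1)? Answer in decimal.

4968 = 1001101101000
0x1250 = 1001001010000
→ XOR → 0000100111000 = 312
→ shifted left by 2 (mod 2^13) → 0010011100000 = 1248
→ shifted right by 1 → 0001001110000 = 624
875 = 0001101101011
→ AND → 0001001100000 = 608
→ shifted left by 1 (mod 2^13) → 0010011000000 = 1216

1216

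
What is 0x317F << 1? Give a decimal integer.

0x317F = 011000101111111
shift left by 1 → 110001011111110 = 25342
(equivalently, 12671 × 2^1 = 12671 × 2)

25342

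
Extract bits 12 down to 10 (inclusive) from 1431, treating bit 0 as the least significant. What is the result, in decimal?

1

v = 0010110010111
Shift right by 10: 001
Mask low 3 bits: 001 = 1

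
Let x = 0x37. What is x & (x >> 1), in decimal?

x = 110111 = 55
x>>1 = 011011
AND  = 010011 = 19
(x & (x >> 1) has a 1 wherever x has two consecutive 1 bits.)

19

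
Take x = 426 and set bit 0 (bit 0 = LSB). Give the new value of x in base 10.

427

x = 110101010
bit 0 is currently 0; set it via x | (1 << 0) = x | 1
→ 110101011 = 427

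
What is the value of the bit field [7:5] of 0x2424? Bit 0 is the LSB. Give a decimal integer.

v = 10010000100100
Shift right by 5: 100100001
Mask low 3 bits: 001 = 1

1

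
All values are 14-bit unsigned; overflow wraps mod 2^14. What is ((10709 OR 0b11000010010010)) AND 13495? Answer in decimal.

12439

10709 = 10100111010101
0b11000010010010 = 11000010010010
→ OR → 11100111010111 = 14807
13495 = 11010010110111
→ AND → 11000010010111 = 12439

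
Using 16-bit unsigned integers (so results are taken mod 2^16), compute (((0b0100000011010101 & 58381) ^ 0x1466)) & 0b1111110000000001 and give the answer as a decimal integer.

21505

0b0100000011010101 = 0100000011010101
58381 = 1110010000001101
→ & → 0100000000000101 = 16389
0x1466 = 0001010001100110
→ ^ → 0101010001100011 = 21603
0b1111110000000001 = 1111110000000001
→ & → 0101010000000001 = 21505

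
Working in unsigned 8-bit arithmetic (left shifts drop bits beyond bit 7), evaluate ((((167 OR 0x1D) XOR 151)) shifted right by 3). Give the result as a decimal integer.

167 = 10100111
0x1D = 00011101
→ OR → 10111111 = 191
151 = 10010111
→ XOR → 00101000 = 40
→ shifted right by 3 → 00000101 = 5

5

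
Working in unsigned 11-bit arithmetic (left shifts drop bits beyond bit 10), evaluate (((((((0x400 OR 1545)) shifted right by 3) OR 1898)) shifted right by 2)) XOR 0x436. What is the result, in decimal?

0x400 = 10000000000
1545 = 11000001001
→ OR → 11000001001 = 1545
→ shifted right by 3 → 00011000001 = 193
1898 = 11101101010
→ OR → 11111101011 = 2027
→ shifted right by 2 → 00111111010 = 506
0x436 = 10000110110
→ XOR → 10111001100 = 1484

1484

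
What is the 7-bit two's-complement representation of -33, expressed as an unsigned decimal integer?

33 in 7 bits: 0100001
Invert: 1011110
Add 1:  1011111 = 95
(Check: 2^7 - 33 = 128 - 33 = 95.)

95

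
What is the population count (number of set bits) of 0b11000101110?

n = 11000101110
Count the 1s: 1 + 1 + 1 + 1 + 1 + 1 = 6

6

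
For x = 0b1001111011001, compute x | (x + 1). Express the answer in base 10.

x = 1001111011001 = 5081
x + 1 = 1001111011010
OR    = 1001111011011 = 5083
(x | (x + 1) sets the lowest cleared bit.)

5083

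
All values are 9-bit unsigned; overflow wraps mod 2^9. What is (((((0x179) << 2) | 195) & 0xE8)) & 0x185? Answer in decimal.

0x179 = 101111001
→ << 2 (mod 2^9) → 111100100 = 484
195 = 011000011
→ | → 111100111 = 487
0xE8 = 011101000
→ & → 011100000 = 224
0x185 = 110000101
→ & → 010000000 = 128

128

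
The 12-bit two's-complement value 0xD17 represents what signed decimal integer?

-745

pattern = 110100010111 (MSB is 1 ⇒ negative)
Invert: 001011101000, add 1 → 001011101001 = 745, so the value is -745.
(Equivalently: 3351 - 2^12 = 3351 - 4096 = -745.)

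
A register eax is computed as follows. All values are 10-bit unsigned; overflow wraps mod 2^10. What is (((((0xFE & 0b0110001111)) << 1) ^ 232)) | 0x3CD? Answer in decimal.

0xFE = 0011111110
0b0110001111 = 0110001111
→ & → 0010001110 = 142
→ << 1 (mod 2^10) → 0100011100 = 284
232 = 0011101000
→ ^ → 0111110100 = 500
0x3CD = 1111001101
→ | → 1111111101 = 1021

1021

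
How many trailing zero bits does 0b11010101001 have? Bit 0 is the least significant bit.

0

0b11010101001 = 11010101001
Trailing zeros: 0, so the lowest set bit is bit 0 (value 1).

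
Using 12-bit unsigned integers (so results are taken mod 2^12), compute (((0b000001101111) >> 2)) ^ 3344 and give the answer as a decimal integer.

0b000001101111 = 000001101111
→ >> 2 → 000000011011 = 27
3344 = 110100010000
→ ^ → 110100001011 = 3339

3339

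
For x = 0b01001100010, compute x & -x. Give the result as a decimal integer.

2

x = 1001100010 = 610
-x (two's complement) = …0110011110
AND   = 0000000010 = 2
(x & -x isolates the lowest set bit of x.)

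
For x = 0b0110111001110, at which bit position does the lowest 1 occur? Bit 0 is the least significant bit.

0b0110111001110 = 110111001110
Trailing zeros: 1, so the lowest set bit is bit 1 (value 2).

1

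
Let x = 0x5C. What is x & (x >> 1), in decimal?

x = 1011100 = 92
x>>1 = 0101110
AND  = 0001100 = 12
(x & (x >> 1) has a 1 wherever x has two consecutive 1 bits.)

12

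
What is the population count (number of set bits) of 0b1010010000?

3

n = 1010010000
Count the 1s: 1 + 1 + 1 = 3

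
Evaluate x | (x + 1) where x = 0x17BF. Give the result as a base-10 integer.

x = 1011110111111 = 6079
x + 1 = 1011111000000
OR    = 1011111111111 = 6143
(x | (x + 1) sets the lowest cleared bit.)

6143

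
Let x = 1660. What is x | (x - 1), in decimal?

x = 11001111100 = 1660
x - 1 = 11001111011
OR    = 11001111111 = 1663
(x | (x - 1) sets all bits below the lowest set bit.)

1663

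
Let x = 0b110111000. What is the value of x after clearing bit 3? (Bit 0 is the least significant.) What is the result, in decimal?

432

x = 110111000
bit 3 is currently 1; clear it via x & ~(1 << 3) = x & ~8
→ 110110000 = 432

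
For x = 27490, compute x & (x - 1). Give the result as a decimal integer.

x = 110101101100010 = 27490
x - 1 = 110101101100001
AND   = 110101101100000 = 27488
(x & (x - 1) clears the lowest set bit of x.)

27488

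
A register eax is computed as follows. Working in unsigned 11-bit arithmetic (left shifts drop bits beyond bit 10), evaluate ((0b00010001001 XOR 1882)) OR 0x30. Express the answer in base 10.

2035

0b00010001001 = 00010001001
1882 = 11101011010
→ XOR → 11111010011 = 2003
0x30 = 00000110000
→ OR → 11111110011 = 2035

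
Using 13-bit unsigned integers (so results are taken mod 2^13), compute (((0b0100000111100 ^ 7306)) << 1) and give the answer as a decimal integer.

2412

0b0100000111100 = 0100000111100
7306 = 1110010001010
→ ^ → 1010010110110 = 5302
→ << 1 (mod 2^13) → 0100101101100 = 2412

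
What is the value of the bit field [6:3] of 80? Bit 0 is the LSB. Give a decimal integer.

10

v = 0001010000
Shift right by 3: 0001010
Mask low 4 bits: 1010 = 10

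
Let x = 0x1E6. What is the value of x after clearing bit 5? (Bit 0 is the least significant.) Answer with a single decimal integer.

x = 111100110
bit 5 is currently 1; clear it via x & ~(1 << 5) = x & ~32
→ 111000110 = 454

454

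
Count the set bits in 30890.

30890 = 111100010101010
Count the 1s: 1 + 1 + 1 + 1 + 1 + 1 + 1 + 1 = 8

8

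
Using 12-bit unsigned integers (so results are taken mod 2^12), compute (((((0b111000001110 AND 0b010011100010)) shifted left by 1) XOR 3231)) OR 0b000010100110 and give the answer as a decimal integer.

0b111000001110 = 111000001110
0b010011100010 = 010011100010
→ AND → 010000000010 = 1026
→ shifted left by 1 (mod 2^12) → 100000000100 = 2052
3231 = 110010011111
→ XOR → 010010011011 = 1179
0b000010100110 = 000010100110
→ OR → 010010111111 = 1215

1215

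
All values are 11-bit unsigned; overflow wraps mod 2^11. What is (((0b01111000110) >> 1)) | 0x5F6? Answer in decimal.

1527

0b01111000110 = 01111000110
→ >> 1 → 00111100011 = 483
0x5F6 = 10111110110
→ | → 10111110111 = 1527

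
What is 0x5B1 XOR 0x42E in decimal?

0x5B1 = 10110110001
0x42E = 10000101110
XOR → 00110011111 = 415

415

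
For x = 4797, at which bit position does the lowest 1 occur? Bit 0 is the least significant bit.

4797 = 1001010111101
Trailing zeros: 0, so the lowest set bit is bit 0 (value 1).

0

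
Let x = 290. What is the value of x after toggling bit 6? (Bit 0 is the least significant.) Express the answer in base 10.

x = 100100010
bit 6 is currently 0; toggle it via x ^ (1 << 6) = x ^ 64
→ 101100010 = 354

354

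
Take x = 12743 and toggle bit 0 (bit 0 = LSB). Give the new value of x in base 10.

x = 11000111000111
bit 0 is currently 1; toggle it via x ^ (1 << 0) = x ^ 1
→ 11000111000110 = 12742

12742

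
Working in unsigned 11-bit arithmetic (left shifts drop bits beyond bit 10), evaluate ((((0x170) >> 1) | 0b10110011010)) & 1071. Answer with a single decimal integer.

1066

0x170 = 00101110000
→ >> 1 → 00010111000 = 184
0b10110011010 = 10110011010
→ | → 10110111010 = 1466
1071 = 10000101111
→ & → 10000101010 = 1066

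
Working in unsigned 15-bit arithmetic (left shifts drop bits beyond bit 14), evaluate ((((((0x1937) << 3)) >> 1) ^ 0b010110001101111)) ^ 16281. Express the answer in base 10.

14122

0x1937 = 001100100110111
→ << 3 (mod 2^15) → 100100110111000 = 18872
→ >> 1 → 010010011011100 = 9436
0b010110001101111 = 010110001101111
→ ^ → 000100010110011 = 2227
16281 = 011111110011001
→ ^ → 011011100101010 = 14122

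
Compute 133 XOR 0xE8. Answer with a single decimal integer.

109

133 = 10000101
0xE8 = 11101000
XOR → 01101101 = 109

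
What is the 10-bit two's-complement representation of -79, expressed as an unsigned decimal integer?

79 in 10 bits: 0001001111
Invert: 1110110000
Add 1:  1110110001 = 945
(Check: 2^10 - 79 = 1024 - 79 = 945.)

945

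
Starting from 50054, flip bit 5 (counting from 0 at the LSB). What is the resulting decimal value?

50086

x = 1100001110000110
bit 5 is currently 0; toggle it via x ^ (1 << 5) = x ^ 32
→ 1100001110100110 = 50086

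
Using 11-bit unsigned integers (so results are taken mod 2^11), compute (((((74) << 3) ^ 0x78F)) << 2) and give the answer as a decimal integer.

74 = 00001001010
→ << 3 (mod 2^11) → 01001010000 = 592
0x78F = 11110001111
→ ^ → 10111011111 = 1503
→ << 2 (mod 2^11) → 11101111100 = 1916

1916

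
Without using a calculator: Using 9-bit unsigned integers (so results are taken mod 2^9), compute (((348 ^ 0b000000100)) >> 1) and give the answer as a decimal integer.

172

348 = 101011100
0b000000100 = 000000100
→ ^ → 101011000 = 344
→ >> 1 → 010101100 = 172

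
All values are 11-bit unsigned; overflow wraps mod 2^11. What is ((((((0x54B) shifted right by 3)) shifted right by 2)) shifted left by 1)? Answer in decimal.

84

0x54B = 10101001011
→ shifted right by 3 → 00010101001 = 169
→ shifted right by 2 → 00000101010 = 42
→ shifted left by 1 (mod 2^11) → 00001010100 = 84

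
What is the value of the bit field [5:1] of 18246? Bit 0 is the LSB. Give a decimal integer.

v = 100011101000110
Shift right by 1: 10001110100011
Mask low 5 bits: 00011 = 3

3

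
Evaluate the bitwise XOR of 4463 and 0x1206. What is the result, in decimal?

873

4463 = 1000101101111
0x1206 = 1001000000110
XOR → 0001101101001 = 873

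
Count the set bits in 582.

4

582 = 1001000110
Count the 1s: 1 + 1 + 1 + 1 = 4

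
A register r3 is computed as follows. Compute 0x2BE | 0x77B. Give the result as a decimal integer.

0x2BE = 01010111110
0x77B = 11101111011
 OR → 11111111111 = 2047

2047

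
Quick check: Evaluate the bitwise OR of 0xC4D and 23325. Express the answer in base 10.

0xC4D = 000110001001101
23325 = 101101100011101
 OR → 101111101011101 = 24413

24413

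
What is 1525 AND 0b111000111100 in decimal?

1076

1525 = 010111110101
b = 111000111100
AND → 010000110100 = 1076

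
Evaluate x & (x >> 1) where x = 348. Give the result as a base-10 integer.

x = 101011100 = 348
x>>1 = 010101110
AND  = 000001100 = 12
(x & (x >> 1) has a 1 wherever x has two consecutive 1 bits.)

12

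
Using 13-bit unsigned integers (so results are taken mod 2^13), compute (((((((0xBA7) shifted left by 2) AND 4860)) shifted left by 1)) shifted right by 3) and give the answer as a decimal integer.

167

0xBA7 = 0101110100111
→ shifted left by 2 (mod 2^13) → 0111010011100 = 3740
4860 = 1001011111100
→ AND → 0001010011100 = 668
→ shifted left by 1 (mod 2^13) → 0010100111000 = 1336
→ shifted right by 3 → 0000010100111 = 167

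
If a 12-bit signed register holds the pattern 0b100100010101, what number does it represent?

-1771

pattern = 100100010101 (MSB is 1 ⇒ negative)
Invert: 011011101010, add 1 → 011011101011 = 1771, so the value is -1771.
(Equivalently: 2325 - 2^12 = 2325 - 4096 = -1771.)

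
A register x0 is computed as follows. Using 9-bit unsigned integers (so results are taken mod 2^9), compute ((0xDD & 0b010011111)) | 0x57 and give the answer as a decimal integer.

223

0xDD = 011011101
0b010011111 = 010011111
→ & → 010011101 = 157
0x57 = 001010111
→ | → 011011111 = 223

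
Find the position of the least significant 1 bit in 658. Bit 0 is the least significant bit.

1

658 = 1010010010
Trailing zeros: 1, so the lowest set bit is bit 1 (value 2).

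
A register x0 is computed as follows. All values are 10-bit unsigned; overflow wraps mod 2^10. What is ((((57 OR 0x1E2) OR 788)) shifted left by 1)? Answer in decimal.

57 = 0000111001
0x1E2 = 0111100010
→ OR → 0111111011 = 507
788 = 1100010100
→ OR → 1111111111 = 1023
→ shifted left by 1 (mod 2^10) → 1111111110 = 1022

1022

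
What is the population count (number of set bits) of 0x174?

0x174 = 101110100
Count the 1s: 1 + 1 + 1 + 1 + 1 = 5

5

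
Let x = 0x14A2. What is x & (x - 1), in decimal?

5280

x = 1010010100010 = 5282
x - 1 = 1010010100001
AND   = 1010010100000 = 5280
(x & (x - 1) clears the lowest set bit of x.)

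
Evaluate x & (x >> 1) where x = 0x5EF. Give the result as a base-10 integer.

x = 10111101111 = 1519
x>>1 = 01011110111
AND  = 00011100111 = 231
(x & (x >> 1) has a 1 wherever x has two consecutive 1 bits.)

231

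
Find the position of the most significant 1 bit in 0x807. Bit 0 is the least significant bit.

0x807 = 100000000111
The topmost 1 is at position 11 (since 2^11 = 2048 ≤ 2055 < 4096).

11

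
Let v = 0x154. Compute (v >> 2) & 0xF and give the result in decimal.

5

v = 0101010100
Shift right by 2: 01010101
Mask low 4 bits: 0101 = 5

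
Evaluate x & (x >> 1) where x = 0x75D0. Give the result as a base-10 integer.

x = 111010111010000 = 30160
x>>1 = 011101011101000
AND  = 011000011000000 = 12480
(x & (x >> 1) has a 1 wherever x has two consecutive 1 bits.)

12480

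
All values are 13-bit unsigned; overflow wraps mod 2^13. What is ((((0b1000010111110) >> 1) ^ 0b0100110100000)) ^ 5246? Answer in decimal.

0b1000010111110 = 1000010111110
→ >> 1 → 0100001011111 = 2143
0b0100110100000 = 0100110100000
→ ^ → 0000111111111 = 511
5246 = 1010001111110
→ ^ → 1010110000001 = 5505

5505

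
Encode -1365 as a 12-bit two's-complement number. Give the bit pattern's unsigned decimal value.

1365 in 12 bits: 010101010101
Invert: 101010101010
Add 1:  101010101011 = 2731
(Check: 2^12 - 1365 = 4096 - 1365 = 2731.)

2731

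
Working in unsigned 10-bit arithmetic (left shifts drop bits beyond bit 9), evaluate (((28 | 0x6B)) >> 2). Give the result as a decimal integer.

31

28 = 0000011100
0x6B = 0001101011
→ | → 0001111111 = 127
→ >> 2 → 0000011111 = 31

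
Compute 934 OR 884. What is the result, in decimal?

1014

934 = 1110100110
884 = 1101110100
 OR → 1111110110 = 1014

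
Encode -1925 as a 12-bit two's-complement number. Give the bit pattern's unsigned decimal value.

1925 in 12 bits: 011110000101
Invert: 100001111010
Add 1:  100001111011 = 2171
(Check: 2^12 - 1925 = 4096 - 1925 = 2171.)

2171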